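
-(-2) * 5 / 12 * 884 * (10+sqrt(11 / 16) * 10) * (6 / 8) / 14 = 5525 * sqrt(11) / 56+5525 / 14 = 721.86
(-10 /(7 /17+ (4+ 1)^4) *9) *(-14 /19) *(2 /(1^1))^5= 28560 /8417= 3.39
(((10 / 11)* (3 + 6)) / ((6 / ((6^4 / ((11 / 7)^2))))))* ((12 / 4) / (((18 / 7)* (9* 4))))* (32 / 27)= 109760 / 3993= 27.49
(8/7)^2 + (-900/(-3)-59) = 11873/49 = 242.31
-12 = -12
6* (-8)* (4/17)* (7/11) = -1344/187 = -7.19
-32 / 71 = -0.45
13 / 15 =0.87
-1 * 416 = -416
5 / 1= 5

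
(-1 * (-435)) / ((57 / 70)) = 534.21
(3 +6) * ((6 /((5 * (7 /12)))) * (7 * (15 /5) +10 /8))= 14418 /35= 411.94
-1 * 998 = -998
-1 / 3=-0.33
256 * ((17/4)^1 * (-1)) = -1088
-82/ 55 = -1.49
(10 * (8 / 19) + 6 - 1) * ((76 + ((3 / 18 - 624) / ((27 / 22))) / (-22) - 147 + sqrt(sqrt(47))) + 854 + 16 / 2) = 175 * 47^(1 / 4) / 19 + 23079875 / 3078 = 7522.45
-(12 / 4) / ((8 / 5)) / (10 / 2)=-3 / 8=-0.38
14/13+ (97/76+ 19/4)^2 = 701949/18772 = 37.39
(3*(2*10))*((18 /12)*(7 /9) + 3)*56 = 14000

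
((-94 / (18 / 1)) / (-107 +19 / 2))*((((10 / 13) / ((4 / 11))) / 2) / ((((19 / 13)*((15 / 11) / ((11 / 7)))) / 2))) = 62557 / 700245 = 0.09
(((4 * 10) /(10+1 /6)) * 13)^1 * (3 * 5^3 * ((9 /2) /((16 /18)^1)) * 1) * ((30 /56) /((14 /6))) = 266540625 /11956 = 22293.46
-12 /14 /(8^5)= -3 /114688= -0.00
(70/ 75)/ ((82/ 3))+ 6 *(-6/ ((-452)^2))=355687/ 10470580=0.03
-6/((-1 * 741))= 2/247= 0.01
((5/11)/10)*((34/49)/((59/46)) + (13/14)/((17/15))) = 0.06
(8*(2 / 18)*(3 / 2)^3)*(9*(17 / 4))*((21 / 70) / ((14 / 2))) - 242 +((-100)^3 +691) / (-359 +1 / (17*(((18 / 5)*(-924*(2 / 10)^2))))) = 72375393605237 / 28421461880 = 2546.50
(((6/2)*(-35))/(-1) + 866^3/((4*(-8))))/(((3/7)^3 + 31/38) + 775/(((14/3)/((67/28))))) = -1058130319778/20764711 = -50958.10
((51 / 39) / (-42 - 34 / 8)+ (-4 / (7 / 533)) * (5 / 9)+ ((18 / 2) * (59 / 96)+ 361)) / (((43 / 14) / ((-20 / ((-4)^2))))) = -956588747 / 11913408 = -80.30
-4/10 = -2/5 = -0.40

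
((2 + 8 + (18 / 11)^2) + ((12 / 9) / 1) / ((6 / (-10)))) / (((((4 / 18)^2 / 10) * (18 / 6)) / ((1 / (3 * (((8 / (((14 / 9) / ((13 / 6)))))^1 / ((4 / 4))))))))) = 199255 / 9438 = 21.11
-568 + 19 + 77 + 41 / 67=-31583 / 67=-471.39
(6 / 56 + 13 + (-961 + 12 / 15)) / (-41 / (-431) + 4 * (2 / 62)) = -1771575073 / 419300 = -4225.08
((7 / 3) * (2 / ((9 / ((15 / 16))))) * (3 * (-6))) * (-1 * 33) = 1155 / 4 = 288.75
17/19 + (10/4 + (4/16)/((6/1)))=1567/456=3.44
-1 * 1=-1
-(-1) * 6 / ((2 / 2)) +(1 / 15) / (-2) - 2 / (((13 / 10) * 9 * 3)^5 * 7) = 2225181282873001 / 372935410872570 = 5.97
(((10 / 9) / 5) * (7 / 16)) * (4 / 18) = 7 / 324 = 0.02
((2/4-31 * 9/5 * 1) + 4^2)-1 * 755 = -7943/10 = -794.30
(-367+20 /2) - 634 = -991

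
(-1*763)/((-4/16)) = 3052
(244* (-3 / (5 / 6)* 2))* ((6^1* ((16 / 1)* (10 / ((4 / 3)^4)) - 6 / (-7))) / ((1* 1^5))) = -18993204 / 35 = -542662.97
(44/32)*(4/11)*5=5/2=2.50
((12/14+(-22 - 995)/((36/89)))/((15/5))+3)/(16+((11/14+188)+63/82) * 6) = -2875043/3972048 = -0.72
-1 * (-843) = 843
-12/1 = -12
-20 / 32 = -5 / 8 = -0.62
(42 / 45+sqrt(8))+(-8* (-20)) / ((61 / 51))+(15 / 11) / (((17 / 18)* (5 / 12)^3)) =2* sqrt(2)+132318586 / 855525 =157.49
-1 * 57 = -57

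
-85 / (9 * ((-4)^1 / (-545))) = -46325 / 36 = -1286.81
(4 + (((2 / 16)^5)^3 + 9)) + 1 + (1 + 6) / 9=4679521487814665 / 316659348799488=14.78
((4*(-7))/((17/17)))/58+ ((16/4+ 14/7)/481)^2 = -3238010/6709469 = -0.48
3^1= 3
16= 16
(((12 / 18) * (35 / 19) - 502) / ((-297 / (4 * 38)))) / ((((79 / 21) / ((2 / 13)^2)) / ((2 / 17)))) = 12787712 / 67409199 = 0.19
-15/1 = -15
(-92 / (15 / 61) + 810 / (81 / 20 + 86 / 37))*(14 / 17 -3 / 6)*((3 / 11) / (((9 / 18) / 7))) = -122365628 / 400945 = -305.19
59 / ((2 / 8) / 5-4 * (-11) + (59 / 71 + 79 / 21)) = 1759380 / 1450531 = 1.21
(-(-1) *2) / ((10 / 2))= 0.40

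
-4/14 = -2/7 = -0.29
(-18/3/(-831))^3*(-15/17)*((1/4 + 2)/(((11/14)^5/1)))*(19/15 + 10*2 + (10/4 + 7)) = -4467703968/58190441780911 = -0.00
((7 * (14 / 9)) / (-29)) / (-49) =2 / 261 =0.01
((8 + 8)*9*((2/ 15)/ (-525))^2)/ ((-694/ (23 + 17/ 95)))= -23488/ 75716484375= -0.00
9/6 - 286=-569/2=-284.50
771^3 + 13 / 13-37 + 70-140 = 458313905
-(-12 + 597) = -585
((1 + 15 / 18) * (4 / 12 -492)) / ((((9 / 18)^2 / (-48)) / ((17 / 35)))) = 1765280 / 21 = 84060.95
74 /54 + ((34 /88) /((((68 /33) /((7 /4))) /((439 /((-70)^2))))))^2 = 74307311203 /54190080000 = 1.37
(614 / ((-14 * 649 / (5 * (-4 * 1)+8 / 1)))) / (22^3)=921 / 12093466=0.00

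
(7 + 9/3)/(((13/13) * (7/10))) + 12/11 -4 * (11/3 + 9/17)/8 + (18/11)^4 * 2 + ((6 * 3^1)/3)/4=304396229/10453674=29.12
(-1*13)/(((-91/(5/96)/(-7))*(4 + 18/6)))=-5/672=-0.01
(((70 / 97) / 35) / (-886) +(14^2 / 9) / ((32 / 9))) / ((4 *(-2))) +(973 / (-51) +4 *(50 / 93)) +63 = 65663860403 / 1449325888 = 45.31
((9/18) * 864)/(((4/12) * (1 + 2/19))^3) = 2963088/343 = 8638.74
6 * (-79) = -474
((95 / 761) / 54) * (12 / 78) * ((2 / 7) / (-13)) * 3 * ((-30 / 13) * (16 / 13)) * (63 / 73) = 91200 / 1586649233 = 0.00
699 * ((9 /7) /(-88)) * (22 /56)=-6291 /1568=-4.01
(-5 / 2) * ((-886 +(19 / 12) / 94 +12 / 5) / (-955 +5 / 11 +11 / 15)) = -274087495 / 118349008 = -2.32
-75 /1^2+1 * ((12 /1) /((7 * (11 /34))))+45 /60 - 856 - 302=-377901 /308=-1226.95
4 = 4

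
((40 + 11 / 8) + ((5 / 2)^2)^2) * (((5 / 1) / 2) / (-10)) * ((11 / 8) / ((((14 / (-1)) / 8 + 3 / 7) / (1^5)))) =99099 / 4736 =20.92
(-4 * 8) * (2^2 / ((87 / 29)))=-128 / 3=-42.67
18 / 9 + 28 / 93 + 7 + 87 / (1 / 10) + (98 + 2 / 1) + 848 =169939 / 93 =1827.30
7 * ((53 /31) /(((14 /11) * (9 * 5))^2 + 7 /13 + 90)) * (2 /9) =1167166 /1479290643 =0.00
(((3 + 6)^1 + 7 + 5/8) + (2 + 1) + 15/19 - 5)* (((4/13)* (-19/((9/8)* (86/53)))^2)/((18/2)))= 57.09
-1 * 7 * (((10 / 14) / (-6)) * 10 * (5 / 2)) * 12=250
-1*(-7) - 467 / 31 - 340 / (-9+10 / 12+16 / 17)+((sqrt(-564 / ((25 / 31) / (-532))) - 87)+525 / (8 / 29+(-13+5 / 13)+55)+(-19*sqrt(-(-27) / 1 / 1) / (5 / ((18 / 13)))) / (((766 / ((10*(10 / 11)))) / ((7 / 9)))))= -4372930274 / 122482767 - 7980*sqrt(3) / 54769+4*sqrt(581343) / 5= 574.01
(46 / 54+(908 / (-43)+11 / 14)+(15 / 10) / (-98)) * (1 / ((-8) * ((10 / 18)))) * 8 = 4435981 / 126420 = 35.09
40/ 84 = 10/ 21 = 0.48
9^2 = 81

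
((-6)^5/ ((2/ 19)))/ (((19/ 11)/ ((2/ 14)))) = -42768/ 7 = -6109.71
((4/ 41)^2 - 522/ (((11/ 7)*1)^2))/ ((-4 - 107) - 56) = 42994682/ 33967967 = 1.27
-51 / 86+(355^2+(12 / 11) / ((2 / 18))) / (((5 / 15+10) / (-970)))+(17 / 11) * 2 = -11831007.85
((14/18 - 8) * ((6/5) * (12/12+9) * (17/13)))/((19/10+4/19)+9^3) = -64600/416733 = -0.16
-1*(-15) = 15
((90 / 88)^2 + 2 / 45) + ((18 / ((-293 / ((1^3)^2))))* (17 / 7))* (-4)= 301473727 / 178683120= 1.69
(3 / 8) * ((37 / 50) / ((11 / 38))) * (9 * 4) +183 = 119631 / 550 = 217.51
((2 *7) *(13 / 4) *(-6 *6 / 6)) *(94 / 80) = -320.78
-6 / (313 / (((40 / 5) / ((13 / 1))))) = -48 / 4069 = -0.01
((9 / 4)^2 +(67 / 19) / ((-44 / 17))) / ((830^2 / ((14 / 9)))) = 86611 / 10366567200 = 0.00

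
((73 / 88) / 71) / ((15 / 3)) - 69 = -69.00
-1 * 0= 0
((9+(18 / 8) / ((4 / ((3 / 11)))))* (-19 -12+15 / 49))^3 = -3472723309014504 / 156590819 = -22177055.66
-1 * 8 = -8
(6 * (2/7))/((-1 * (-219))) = 4/511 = 0.01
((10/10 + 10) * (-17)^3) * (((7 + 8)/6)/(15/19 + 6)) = -19899.55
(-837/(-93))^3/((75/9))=2187/25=87.48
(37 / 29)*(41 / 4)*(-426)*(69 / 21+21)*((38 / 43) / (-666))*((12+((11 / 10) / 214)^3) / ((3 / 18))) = 110577635415860743 / 8554720277600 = 12925.92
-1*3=-3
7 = 7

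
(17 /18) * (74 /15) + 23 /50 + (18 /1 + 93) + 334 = 607661 /1350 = 450.12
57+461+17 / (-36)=18631 / 36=517.53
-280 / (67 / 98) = -27440 / 67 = -409.55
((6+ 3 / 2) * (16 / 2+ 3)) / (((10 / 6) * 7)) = 99 / 14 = 7.07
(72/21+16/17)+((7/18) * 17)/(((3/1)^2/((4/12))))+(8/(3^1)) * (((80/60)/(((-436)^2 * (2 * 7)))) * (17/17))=3170814079/687125754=4.61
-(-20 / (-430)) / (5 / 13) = -26 / 215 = -0.12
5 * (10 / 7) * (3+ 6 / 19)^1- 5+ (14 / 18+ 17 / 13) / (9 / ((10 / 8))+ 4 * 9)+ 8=3209021 / 120042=26.73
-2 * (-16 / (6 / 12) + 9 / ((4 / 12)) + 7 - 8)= 12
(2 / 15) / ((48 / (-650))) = -65 / 36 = -1.81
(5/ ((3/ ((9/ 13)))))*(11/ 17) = 165/ 221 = 0.75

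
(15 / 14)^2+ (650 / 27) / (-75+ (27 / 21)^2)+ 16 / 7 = 3.11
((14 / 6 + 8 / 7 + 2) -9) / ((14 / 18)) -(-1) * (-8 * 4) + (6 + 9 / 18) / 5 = -17263 / 490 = -35.23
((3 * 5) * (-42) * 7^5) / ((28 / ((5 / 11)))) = -171889.77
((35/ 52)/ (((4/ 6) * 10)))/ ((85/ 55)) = 231/ 3536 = 0.07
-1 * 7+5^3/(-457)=-3324/457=-7.27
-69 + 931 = 862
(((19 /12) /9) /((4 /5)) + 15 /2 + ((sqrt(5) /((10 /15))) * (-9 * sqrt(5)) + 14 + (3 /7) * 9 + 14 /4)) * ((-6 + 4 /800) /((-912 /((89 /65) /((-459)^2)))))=-0.00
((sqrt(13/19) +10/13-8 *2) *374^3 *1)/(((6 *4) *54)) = -71931233/117 +6539203 *sqrt(247)/3078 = -581407.77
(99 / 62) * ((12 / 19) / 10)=297 / 2945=0.10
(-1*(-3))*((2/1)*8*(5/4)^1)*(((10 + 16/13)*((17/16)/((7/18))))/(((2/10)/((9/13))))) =7539075/1183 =6372.84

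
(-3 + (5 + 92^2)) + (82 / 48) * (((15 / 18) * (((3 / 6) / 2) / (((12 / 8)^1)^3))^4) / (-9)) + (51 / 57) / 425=173105974442696 / 20447192475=8466.00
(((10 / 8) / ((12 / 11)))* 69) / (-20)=-253 / 64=-3.95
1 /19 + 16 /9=313 /171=1.83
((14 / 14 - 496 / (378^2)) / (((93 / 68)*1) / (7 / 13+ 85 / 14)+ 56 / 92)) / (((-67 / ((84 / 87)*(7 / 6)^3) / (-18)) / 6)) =156276098356 / 51752724039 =3.02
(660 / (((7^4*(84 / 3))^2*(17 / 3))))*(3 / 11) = 135 / 19208316932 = 0.00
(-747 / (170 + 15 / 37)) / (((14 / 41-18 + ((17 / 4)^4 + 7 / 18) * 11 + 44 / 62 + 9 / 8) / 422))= -34155669468672 / 66048358821445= -0.52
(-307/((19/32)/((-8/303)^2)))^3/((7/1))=-248544972825952256/37154773136297437677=-0.01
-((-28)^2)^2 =-614656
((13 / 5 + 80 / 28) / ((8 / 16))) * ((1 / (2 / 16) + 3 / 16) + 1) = 4011 / 40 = 100.28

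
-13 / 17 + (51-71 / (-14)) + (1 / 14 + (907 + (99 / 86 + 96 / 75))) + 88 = 269361263 / 255850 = 1052.81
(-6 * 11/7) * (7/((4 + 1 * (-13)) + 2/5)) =330/43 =7.67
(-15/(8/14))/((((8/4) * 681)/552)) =-2415/227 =-10.64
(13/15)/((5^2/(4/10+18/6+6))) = 611/1875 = 0.33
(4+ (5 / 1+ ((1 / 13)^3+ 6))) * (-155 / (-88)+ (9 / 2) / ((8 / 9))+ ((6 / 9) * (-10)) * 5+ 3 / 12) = -10384885 / 26364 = -393.90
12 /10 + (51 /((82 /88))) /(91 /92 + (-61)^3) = 5135979366 /4280843005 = 1.20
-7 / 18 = -0.39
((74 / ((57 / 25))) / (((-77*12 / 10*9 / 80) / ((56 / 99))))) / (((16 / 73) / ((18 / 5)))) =-5402000 / 186219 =-29.01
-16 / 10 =-8 / 5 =-1.60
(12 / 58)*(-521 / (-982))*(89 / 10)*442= 30742647 / 71195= 431.81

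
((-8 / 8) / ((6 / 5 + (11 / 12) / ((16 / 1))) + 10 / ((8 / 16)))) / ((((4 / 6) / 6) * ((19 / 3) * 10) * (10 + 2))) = -0.00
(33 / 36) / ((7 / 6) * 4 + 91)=11 / 1148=0.01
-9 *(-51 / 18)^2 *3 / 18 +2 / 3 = -91 / 8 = -11.38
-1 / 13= -0.08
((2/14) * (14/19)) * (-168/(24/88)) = -1232/19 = -64.84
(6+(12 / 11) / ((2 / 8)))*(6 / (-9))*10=-760 / 11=-69.09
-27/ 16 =-1.69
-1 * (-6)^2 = -36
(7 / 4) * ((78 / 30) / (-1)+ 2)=-21 / 20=-1.05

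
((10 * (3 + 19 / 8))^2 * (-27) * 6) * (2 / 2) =-3744225 / 8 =-468028.12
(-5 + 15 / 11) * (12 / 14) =-3.12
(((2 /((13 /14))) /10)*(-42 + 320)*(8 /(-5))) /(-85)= 31136 /27625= 1.13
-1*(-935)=935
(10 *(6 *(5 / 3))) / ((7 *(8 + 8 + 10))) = 0.55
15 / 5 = 3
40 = 40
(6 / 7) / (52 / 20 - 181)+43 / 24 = 1.79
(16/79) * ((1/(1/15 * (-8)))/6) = -5/79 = -0.06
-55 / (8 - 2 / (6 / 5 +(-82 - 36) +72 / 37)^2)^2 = -2802689128498462720 / 3261187372519875681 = -0.86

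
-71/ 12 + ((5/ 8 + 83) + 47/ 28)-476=-66631/ 168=-396.61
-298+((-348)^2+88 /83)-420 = 9992126 /83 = 120387.06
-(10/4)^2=-25/4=-6.25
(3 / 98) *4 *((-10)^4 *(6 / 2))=180000 / 49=3673.47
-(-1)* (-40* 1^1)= -40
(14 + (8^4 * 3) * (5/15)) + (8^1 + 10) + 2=4130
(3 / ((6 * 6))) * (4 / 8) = 1 / 24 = 0.04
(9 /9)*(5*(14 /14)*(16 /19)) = 80 /19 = 4.21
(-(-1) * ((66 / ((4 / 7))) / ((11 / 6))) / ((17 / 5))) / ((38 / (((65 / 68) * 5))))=102375 / 43928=2.33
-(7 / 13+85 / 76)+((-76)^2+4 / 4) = 5706039 / 988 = 5775.34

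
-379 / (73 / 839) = -317981 / 73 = -4355.90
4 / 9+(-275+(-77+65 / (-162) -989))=-217235 / 162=-1340.96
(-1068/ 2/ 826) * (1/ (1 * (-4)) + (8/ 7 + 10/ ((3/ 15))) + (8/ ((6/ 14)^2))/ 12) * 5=-176.24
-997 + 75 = -922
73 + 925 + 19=1017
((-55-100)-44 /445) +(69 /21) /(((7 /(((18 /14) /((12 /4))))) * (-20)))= -94700209 /610540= -155.11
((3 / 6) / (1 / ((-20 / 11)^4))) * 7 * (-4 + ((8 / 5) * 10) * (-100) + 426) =-659680000 / 14641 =-45057.03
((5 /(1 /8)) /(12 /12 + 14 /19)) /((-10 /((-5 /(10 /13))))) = 494 /33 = 14.97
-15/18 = -5/6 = -0.83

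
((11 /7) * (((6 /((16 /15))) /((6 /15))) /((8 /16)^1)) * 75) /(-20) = -37125 /224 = -165.74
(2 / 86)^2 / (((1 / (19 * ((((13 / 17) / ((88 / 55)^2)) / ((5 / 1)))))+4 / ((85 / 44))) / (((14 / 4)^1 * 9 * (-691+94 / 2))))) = -3.72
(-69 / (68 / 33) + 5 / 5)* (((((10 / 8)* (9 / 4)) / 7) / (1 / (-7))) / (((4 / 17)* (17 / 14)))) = 695835 / 2176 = 319.78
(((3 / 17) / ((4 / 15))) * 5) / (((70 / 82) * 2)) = 1845 / 952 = 1.94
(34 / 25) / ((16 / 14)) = 119 / 100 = 1.19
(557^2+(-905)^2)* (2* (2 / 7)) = 4517096 / 7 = 645299.43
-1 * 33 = -33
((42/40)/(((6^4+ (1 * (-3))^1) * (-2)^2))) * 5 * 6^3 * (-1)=-189/862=-0.22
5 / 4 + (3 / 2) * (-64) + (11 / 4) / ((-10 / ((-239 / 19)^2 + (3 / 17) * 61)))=-3466755 / 24548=-141.22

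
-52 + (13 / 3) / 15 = -2327 / 45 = -51.71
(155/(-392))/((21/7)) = -155/1176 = -0.13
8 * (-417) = -3336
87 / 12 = 29 / 4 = 7.25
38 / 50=19 / 25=0.76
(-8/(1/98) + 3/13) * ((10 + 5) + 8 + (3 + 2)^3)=-115997.85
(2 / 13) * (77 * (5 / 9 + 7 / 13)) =12.96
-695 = -695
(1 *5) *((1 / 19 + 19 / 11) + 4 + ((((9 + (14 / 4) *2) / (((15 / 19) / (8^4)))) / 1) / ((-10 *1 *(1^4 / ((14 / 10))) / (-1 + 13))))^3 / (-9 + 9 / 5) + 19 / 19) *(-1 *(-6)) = 553606259839122636774242 / 48984375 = 11301690790974114.43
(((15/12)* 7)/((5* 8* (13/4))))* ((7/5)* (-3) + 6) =63/520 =0.12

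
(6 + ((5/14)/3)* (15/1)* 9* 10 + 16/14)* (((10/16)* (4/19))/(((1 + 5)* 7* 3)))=5875/33516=0.18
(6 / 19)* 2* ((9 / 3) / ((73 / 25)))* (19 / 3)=4.11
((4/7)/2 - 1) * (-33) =165/7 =23.57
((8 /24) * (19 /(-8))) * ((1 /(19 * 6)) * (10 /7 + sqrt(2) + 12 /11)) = -97 /5544 - sqrt(2) /144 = -0.03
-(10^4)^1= -10000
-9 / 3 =-3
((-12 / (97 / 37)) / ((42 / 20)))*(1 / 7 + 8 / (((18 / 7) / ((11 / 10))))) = -7.77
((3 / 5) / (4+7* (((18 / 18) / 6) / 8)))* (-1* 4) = -576 / 995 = -0.58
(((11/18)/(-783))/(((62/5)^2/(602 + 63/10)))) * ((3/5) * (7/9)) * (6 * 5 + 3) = -5152301/108354672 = -0.05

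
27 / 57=9 / 19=0.47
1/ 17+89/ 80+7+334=465353/ 1360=342.17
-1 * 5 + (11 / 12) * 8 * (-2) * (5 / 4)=-70 / 3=-23.33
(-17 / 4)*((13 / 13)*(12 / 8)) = -51 / 8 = -6.38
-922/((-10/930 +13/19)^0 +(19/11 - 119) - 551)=5071/3670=1.38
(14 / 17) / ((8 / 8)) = 14 / 17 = 0.82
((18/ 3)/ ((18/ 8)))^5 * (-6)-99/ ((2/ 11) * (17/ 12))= -1643366/ 1377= -1193.44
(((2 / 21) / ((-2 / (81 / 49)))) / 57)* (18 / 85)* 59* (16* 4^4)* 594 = -41980.42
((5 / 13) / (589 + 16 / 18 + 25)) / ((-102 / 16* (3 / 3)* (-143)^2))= -60 / 12504706643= -0.00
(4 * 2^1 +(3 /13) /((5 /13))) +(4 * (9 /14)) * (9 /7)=2917 /245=11.91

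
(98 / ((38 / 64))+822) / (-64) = -9377 / 608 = -15.42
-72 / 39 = -24 / 13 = -1.85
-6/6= -1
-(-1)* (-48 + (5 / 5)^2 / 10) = -47.90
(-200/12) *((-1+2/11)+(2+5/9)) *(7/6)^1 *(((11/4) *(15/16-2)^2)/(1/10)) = -10873625/10368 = -1048.77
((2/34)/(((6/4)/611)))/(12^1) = 611/306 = 2.00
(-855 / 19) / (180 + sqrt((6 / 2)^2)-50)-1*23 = -3104 / 133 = -23.34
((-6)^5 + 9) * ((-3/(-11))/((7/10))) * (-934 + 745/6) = 2450639.81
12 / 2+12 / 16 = 27 / 4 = 6.75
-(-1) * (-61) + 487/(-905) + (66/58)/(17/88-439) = -12473695788/202690135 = -61.54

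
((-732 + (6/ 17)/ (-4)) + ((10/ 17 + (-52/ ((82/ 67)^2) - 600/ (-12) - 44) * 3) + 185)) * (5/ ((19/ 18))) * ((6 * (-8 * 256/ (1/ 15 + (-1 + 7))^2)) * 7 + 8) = 263721901645080/ 37783837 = 6979754.38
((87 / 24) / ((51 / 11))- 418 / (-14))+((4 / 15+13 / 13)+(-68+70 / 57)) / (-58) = 249962719 / 7868280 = 31.77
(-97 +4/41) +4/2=-3891/41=-94.90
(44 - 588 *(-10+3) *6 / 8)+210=3341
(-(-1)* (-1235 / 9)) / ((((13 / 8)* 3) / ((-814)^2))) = -503572960 / 27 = -18650850.37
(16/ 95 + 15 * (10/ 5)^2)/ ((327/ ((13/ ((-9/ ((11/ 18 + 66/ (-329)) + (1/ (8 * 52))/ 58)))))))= -8382669761/ 76824589968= -0.11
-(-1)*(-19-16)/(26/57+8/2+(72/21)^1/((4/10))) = -13965/5198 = -2.69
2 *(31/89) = 62/89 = 0.70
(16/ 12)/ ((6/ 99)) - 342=-320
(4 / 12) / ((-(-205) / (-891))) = -297 / 205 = -1.45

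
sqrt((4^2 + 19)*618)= sqrt(21630)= 147.07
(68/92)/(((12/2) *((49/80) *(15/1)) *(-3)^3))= -136/273861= -0.00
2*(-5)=-10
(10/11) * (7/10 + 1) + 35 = 402/11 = 36.55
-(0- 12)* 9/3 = 36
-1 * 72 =-72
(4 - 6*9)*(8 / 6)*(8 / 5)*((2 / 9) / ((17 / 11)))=-7040 / 459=-15.34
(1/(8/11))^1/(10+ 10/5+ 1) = 0.11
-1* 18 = -18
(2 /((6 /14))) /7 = 2 /3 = 0.67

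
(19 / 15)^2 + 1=586 / 225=2.60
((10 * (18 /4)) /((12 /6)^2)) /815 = 9 /652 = 0.01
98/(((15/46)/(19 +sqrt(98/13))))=31556*sqrt(26)/195 +85652/15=6535.29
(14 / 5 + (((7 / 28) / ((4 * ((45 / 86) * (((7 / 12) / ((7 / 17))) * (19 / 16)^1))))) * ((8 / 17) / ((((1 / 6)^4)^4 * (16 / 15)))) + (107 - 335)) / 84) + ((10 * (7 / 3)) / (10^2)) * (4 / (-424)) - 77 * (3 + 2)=128586142533633149 / 122229660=1052004419.66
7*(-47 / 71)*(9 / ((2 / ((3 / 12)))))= -2961 / 568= -5.21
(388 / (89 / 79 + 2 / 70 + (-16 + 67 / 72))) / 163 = -77243040 / 451519291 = -0.17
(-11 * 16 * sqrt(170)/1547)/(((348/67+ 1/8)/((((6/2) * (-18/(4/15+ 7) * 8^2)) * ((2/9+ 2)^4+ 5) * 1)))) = 11640609587200 * sqrt(170)/38940278013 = 3897.63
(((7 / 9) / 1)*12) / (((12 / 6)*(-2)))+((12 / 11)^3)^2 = -3442975 / 5314683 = -0.65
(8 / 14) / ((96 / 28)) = 1 / 6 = 0.17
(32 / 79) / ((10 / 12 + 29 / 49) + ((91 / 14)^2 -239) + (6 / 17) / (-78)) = -4158336 / 2005230061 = -0.00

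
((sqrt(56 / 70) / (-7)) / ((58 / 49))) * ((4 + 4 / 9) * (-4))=224 * sqrt(5) / 261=1.92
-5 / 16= -0.31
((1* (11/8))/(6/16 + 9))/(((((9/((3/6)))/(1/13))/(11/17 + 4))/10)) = 869/29835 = 0.03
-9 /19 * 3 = -27 /19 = -1.42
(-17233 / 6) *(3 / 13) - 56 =-18689 / 26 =-718.81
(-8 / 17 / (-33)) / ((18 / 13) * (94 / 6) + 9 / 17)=104 / 162063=0.00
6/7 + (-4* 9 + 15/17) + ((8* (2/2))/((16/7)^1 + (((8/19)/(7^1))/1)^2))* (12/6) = -27.27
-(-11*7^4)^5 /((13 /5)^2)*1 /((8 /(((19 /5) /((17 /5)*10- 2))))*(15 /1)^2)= 125411869920301968.84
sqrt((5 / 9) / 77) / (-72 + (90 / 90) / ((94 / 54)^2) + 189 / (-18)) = -0.00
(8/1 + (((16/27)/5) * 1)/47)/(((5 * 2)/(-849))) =-7184804/10575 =-679.41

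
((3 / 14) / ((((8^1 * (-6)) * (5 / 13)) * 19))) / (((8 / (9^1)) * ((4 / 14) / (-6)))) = 351 / 24320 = 0.01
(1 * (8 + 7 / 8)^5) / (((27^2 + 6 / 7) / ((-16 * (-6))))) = 12629605457 / 1743872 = 7242.28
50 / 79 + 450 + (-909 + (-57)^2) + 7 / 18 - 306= 3533701 / 1422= 2485.02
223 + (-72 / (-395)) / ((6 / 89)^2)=103927 / 395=263.11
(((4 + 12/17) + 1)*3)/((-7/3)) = -873/119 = -7.34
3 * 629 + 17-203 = 1701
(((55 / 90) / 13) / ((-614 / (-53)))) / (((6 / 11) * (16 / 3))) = 6413 / 4597632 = 0.00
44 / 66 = 0.67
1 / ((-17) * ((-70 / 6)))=3 / 595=0.01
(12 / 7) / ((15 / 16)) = 64 / 35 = 1.83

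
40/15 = 8/3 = 2.67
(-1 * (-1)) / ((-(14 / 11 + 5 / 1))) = -0.16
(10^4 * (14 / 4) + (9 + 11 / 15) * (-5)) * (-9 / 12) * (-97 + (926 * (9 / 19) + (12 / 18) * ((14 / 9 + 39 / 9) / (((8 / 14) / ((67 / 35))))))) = -95419184653 / 10260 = -9300115.46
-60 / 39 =-20 / 13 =-1.54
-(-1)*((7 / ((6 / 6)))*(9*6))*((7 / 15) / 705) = 294 / 1175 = 0.25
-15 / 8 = -1.88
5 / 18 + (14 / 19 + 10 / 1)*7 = 25799 / 342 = 75.44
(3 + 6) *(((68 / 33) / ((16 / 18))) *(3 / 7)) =1377 / 154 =8.94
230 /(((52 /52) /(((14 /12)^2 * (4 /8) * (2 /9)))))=5635 /162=34.78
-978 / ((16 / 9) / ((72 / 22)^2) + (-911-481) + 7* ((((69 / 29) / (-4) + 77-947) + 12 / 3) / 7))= 82703592 / 190981777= 0.43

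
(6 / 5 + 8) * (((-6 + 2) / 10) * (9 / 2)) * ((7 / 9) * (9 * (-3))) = 8694 / 25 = 347.76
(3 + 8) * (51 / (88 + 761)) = 187 / 283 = 0.66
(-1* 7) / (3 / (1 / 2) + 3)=-7 / 9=-0.78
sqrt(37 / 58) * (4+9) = 13 * sqrt(2146) / 58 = 10.38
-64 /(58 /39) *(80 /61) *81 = -4571.53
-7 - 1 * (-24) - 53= -36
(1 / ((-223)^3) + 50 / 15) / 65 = 110895667 / 2162465565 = 0.05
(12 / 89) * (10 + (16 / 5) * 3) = 1176 / 445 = 2.64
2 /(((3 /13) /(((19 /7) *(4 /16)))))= 247 /42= 5.88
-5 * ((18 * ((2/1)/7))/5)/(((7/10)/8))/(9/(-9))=58.78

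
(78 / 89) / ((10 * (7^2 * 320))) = 39 / 6977600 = 0.00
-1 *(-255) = 255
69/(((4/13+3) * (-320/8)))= -897/1720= -0.52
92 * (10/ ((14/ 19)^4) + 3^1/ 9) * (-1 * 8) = -181610116/ 7203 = -25213.12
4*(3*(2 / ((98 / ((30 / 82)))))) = 180 / 2009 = 0.09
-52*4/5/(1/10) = -416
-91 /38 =-2.39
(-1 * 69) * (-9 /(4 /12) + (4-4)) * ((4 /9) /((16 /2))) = 103.50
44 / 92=11 / 23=0.48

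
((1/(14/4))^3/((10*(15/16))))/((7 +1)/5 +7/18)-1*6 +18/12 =-2762097/613970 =-4.50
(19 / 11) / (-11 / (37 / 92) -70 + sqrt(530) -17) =-156547 / 9943879 -1369*sqrt(530) / 9943879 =-0.02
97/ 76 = 1.28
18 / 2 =9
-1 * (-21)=21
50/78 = 25/39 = 0.64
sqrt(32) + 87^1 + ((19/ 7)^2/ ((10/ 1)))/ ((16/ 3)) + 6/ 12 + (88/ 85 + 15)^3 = 4 *sqrt(2) + 4054785151971/ 962948000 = 4216.46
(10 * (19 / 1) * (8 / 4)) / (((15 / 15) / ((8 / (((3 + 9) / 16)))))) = 12160 / 3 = 4053.33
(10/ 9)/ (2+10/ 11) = 55/ 144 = 0.38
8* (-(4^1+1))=-40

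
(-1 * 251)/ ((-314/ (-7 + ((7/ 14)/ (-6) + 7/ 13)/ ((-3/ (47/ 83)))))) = -69086495/ 12197016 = -5.66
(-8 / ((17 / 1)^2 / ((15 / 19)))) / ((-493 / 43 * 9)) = 1720 / 8121189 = 0.00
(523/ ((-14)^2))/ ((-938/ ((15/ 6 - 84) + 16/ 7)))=580007/ 2573872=0.23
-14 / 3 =-4.67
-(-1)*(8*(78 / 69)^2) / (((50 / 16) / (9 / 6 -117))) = -4996992 / 13225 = -377.84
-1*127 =-127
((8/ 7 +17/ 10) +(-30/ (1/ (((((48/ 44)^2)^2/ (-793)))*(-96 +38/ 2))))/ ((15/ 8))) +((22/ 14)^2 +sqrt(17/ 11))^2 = 22*sqrt(187)/ 49 +209980912851/ 25342146830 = 14.43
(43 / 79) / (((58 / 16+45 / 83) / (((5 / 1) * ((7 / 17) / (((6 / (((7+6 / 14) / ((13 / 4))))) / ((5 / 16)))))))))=356900 / 11148243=0.03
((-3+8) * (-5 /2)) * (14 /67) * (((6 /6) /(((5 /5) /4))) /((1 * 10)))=-70 /67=-1.04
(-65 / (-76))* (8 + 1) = 585 / 76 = 7.70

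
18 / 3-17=-11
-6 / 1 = -6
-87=-87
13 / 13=1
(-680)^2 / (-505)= -92480 / 101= -915.64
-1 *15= -15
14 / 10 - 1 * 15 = -68 / 5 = -13.60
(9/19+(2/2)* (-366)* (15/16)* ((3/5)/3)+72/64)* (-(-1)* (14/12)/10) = -5943/760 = -7.82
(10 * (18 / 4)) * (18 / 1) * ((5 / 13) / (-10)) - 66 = -1263 / 13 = -97.15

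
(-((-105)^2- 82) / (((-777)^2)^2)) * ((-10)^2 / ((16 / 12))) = -273575 / 121496235147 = -0.00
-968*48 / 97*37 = -1719168 / 97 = -17723.38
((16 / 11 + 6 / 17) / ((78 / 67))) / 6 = 871 / 3366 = 0.26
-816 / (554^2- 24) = -204 / 76723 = -0.00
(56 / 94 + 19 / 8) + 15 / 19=3.76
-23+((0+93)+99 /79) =5629 /79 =71.25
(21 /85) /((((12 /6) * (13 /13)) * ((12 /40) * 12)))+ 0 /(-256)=7 /204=0.03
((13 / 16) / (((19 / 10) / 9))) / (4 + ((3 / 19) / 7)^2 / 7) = 3812445 / 3962408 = 0.96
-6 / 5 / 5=-0.24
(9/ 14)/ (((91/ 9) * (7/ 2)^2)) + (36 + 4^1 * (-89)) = -9987998/ 31213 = -319.99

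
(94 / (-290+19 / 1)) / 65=-0.01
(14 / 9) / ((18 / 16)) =112 / 81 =1.38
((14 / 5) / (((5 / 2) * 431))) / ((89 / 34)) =952 / 958975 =0.00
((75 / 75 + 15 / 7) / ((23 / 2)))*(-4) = -176 / 161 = -1.09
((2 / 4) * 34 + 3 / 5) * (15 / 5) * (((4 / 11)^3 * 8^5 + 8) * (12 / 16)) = 7588080 / 121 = 62711.40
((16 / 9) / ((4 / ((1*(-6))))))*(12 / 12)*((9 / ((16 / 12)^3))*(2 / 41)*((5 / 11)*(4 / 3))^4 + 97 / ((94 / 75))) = -5824605700 / 28213207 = -206.45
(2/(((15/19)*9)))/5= 38/675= 0.06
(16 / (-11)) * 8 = -128 / 11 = -11.64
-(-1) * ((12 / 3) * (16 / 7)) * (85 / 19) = 5440 / 133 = 40.90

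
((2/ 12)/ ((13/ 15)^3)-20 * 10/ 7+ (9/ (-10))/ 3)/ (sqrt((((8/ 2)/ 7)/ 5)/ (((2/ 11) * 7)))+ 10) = -2.78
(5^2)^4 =390625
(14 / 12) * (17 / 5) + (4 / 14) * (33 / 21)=6491 / 1470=4.42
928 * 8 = 7424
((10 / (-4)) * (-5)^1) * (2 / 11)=25 / 11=2.27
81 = 81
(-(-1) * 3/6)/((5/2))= 1/5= 0.20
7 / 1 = 7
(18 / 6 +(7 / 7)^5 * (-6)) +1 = -2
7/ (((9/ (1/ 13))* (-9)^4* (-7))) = -1/ 767637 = -0.00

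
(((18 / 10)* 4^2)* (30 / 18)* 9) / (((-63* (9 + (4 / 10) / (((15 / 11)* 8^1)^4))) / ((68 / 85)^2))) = -15925248000 / 32659302487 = -0.49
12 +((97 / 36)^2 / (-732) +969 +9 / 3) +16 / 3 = 938543423 / 948672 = 989.32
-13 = -13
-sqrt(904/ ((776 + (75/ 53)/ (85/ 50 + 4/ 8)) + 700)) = -0.78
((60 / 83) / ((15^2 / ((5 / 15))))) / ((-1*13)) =-4 / 48555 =-0.00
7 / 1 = 7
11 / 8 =1.38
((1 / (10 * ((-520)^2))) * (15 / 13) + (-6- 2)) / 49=-56243197 / 344489600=-0.16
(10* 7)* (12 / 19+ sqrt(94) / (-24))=840 / 19- 35* sqrt(94) / 12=15.93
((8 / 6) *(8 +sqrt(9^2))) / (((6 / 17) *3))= 578 / 27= 21.41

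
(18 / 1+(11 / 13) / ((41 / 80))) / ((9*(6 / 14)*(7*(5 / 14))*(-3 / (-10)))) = 293272 / 43173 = 6.79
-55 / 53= -1.04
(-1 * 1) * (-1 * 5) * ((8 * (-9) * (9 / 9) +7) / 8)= -325 / 8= -40.62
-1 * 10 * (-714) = 7140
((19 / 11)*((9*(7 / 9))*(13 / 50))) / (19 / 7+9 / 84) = 24206 / 21725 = 1.11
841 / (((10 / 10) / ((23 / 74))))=19343 / 74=261.39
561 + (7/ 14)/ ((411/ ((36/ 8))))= 307431/ 548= 561.01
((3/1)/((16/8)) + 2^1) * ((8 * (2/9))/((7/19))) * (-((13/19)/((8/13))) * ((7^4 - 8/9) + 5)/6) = -1829087/243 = -7527.11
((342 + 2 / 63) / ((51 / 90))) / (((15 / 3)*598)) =21548 / 106743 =0.20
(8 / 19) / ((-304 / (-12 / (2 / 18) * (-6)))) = -324 / 361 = -0.90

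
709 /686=1.03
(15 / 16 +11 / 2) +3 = 151 / 16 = 9.44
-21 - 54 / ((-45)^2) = -1577 / 75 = -21.03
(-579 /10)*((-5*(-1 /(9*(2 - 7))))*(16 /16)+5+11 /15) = -48829 /150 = -325.53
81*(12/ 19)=972/ 19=51.16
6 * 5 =30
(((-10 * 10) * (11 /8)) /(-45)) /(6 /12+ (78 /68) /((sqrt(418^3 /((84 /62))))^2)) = 6.11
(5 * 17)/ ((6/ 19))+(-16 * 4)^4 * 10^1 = 1006634575/ 6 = 167772429.17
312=312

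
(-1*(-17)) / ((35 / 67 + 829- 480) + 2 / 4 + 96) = 2278 / 59767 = 0.04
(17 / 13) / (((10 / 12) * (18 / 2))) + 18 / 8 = 1891 / 780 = 2.42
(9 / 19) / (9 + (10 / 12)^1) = 0.05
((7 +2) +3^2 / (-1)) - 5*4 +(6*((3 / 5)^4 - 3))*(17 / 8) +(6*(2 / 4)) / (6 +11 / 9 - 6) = -744467 / 13750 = -54.14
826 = 826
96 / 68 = 24 / 17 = 1.41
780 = 780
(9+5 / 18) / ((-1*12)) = -167 / 216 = -0.77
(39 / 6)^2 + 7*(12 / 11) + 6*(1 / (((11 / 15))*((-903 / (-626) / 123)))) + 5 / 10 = 9907077 / 13244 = 748.04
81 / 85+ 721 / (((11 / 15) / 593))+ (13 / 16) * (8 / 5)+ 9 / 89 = 97033545137 / 166430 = 583029.17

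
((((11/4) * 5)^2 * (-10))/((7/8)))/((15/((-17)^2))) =-874225/21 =-41629.76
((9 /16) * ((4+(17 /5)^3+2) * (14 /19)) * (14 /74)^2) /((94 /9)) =157335129 /2445034000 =0.06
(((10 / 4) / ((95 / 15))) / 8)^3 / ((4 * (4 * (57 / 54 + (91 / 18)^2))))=273375 / 969034252288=0.00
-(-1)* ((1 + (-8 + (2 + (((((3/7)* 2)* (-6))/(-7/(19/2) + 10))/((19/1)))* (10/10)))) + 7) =607/308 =1.97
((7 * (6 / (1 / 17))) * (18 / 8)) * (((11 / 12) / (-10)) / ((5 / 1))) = -11781 / 400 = -29.45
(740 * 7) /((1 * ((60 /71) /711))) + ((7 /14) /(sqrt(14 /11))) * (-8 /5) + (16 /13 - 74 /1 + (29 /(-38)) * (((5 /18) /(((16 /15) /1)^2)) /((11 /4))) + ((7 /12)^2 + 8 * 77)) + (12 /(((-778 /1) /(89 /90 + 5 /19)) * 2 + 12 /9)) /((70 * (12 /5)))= 380742660939024407369 /87351612251904 - 2 * sqrt(154) /35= 4358735.79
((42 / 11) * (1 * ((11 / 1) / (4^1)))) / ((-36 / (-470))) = 1645 / 12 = 137.08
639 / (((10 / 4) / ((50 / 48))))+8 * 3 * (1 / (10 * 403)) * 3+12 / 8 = 2158209 / 8060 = 267.77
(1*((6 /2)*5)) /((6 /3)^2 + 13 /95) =3.63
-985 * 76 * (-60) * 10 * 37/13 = 1661892000/13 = 127837846.15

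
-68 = -68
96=96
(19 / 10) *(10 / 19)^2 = 10 / 19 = 0.53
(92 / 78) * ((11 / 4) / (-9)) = -253 / 702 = -0.36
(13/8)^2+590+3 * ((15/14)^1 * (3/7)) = 1862841/3136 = 594.02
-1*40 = -40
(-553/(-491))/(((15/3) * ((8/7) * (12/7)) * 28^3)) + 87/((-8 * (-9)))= 6075333/5027840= 1.21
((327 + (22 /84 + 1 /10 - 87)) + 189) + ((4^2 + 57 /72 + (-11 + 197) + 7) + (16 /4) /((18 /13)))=1617947 /2520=642.04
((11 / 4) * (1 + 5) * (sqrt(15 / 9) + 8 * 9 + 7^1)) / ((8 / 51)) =561 * sqrt(15) / 16 + 132957 / 16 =8445.61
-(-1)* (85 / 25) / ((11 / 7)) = 119 / 55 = 2.16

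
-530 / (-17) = 530 / 17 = 31.18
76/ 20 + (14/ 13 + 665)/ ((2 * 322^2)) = 7323313/ 1925560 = 3.80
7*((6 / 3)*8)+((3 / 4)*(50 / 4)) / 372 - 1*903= -784647 / 992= -790.97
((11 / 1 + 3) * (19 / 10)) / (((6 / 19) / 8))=10108 / 15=673.87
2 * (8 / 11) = 1.45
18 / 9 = 2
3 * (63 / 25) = 189 / 25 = 7.56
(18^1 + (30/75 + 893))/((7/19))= 12369/5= 2473.80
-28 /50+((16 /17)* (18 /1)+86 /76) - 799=-781.49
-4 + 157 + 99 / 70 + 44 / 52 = 141287 / 910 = 155.26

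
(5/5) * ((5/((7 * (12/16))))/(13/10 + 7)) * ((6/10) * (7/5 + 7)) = 48/83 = 0.58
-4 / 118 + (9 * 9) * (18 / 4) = 43007 / 118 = 364.47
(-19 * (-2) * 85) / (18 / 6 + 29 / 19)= 30685 / 43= 713.60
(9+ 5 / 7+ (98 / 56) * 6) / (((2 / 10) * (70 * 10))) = 283 / 1960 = 0.14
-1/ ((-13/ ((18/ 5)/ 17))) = 18/ 1105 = 0.02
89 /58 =1.53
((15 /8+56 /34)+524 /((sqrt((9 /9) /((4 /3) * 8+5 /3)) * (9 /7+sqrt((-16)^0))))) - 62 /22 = 805.80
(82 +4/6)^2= 61504/9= 6833.78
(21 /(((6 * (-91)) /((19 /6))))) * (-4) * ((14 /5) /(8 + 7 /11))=154 /975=0.16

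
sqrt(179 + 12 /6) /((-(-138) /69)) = sqrt(181) /2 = 6.73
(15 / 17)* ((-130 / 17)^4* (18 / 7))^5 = 53866757085260943650964491952000000000000000000000 / 1161228133275937773528063036119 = 46387747197699706410.96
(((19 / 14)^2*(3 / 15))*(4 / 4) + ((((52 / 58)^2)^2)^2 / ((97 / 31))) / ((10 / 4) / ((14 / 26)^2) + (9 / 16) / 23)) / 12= 948562073467766948179 / 29658309704040260879440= 0.03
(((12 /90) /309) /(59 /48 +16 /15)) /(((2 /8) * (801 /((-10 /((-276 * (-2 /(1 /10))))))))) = -16 /9410044671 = -0.00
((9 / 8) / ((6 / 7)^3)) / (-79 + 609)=343 / 101760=0.00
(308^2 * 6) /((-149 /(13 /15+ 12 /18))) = -4363744 /745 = -5857.37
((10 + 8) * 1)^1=18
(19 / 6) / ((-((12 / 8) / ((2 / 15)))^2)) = -152 / 6075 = -0.03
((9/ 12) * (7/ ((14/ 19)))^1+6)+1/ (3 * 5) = 1583/ 120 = 13.19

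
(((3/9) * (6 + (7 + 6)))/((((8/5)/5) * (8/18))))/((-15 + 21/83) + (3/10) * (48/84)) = -1379875/451648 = -3.06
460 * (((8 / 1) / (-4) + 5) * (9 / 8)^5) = 2486.80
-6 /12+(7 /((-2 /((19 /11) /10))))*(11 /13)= -1.01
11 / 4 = 2.75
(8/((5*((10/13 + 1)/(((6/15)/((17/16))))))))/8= 416/9775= 0.04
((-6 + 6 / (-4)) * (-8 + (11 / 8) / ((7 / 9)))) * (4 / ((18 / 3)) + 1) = 8725 / 112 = 77.90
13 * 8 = 104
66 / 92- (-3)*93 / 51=4839 / 782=6.19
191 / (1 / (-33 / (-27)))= 233.44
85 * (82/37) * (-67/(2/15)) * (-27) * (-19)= -1796744025/37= -48560649.32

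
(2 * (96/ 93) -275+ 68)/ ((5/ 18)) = -114354/ 155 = -737.77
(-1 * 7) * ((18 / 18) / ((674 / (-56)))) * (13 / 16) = 637 / 1348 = 0.47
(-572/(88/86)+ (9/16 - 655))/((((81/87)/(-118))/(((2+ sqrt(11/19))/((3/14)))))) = 232533455 * sqrt(209)/6156+ 232533455/162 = 1981476.36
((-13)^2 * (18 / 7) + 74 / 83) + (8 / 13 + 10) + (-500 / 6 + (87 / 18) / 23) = 378313277 / 1042314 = 362.96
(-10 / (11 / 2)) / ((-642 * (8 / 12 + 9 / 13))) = 130 / 62381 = 0.00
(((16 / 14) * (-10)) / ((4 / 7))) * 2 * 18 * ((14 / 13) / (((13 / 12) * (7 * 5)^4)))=-3456 / 7245875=-0.00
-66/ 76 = -33/ 38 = -0.87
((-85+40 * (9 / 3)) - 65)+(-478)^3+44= -109215338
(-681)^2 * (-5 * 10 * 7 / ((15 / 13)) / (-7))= 20096310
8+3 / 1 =11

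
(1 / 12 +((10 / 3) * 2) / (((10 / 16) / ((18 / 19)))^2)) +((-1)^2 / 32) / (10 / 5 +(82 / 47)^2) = 9915345917 / 643561920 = 15.41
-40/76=-10/19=-0.53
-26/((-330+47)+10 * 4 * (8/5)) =26/219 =0.12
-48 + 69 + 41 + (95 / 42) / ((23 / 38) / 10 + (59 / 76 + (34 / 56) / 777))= 112010404 / 1731217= 64.70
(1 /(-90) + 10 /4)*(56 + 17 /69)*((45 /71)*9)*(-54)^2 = 3802510656 /1633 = 2328542.96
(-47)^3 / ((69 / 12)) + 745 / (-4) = -1678303 / 92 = -18242.42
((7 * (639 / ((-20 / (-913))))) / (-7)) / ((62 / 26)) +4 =-7581811 / 620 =-12228.73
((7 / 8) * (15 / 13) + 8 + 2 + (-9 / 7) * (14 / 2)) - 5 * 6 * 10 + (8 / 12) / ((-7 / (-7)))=-92765 / 312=-297.32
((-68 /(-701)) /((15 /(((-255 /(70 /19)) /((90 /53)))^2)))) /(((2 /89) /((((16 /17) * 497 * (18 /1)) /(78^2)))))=1851847157359 /2798830125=661.65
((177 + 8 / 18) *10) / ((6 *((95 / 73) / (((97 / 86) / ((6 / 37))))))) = 418409209 / 264708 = 1580.64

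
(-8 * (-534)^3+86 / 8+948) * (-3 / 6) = -4872749563 / 8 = -609093695.38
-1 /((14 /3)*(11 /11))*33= -99 /14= -7.07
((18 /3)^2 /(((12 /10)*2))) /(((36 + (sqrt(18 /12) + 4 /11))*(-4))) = -33000 /319637 + 1815*sqrt(6) /1278548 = -0.10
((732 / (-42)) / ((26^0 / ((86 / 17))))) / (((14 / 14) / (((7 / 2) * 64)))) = -335744 / 17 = -19749.65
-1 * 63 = -63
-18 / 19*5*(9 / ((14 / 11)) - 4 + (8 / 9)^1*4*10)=-24335 / 133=-182.97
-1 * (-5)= 5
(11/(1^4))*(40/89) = 440/89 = 4.94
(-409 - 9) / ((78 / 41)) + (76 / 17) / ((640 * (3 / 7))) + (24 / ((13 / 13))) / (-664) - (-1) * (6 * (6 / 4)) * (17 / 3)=-1485675533 / 8804640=-168.74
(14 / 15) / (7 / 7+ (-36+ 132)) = 0.01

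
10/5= 2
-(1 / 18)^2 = -1 / 324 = -0.00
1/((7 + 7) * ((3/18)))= 3/7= 0.43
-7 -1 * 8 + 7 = -8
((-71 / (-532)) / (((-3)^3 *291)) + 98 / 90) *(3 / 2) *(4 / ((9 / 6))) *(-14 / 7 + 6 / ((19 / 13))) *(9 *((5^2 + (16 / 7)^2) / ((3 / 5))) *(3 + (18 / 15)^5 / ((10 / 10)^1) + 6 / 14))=11632702839315008 / 472926470625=24597.28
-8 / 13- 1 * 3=-47 / 13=-3.62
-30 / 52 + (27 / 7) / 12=-93 / 364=-0.26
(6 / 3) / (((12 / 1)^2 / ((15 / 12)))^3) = 125 / 95551488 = 0.00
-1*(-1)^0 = -1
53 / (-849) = -53 / 849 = -0.06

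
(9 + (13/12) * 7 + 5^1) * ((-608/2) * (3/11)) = -19684/11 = -1789.45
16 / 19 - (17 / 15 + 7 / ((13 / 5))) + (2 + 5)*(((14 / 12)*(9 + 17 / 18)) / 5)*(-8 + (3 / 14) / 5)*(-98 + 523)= -54931.95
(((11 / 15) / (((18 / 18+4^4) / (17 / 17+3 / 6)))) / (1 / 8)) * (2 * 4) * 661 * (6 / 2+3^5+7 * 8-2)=13960320 / 257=54320.31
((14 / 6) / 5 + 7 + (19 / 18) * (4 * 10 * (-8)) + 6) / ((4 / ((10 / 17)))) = -7297 / 153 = -47.69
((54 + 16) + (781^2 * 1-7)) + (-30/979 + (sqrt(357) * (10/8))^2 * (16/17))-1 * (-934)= 598641827/979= 611482.97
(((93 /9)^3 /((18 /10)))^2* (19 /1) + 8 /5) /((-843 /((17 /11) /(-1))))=35832969151039 /2737806885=13088.20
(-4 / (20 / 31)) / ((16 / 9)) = -279 / 80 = -3.49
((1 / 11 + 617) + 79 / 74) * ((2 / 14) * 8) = 287532 / 407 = 706.47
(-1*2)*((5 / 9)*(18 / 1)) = -20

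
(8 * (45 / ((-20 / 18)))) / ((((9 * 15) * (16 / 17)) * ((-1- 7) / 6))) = 153 / 80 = 1.91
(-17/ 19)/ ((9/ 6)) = -0.60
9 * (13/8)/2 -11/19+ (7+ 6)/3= 10093/912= 11.07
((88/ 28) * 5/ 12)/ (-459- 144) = -55/ 25326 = -0.00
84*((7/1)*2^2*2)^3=14751744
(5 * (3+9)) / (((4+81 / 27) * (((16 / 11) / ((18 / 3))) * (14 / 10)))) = 25.26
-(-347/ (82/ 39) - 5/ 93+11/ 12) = 834659/ 5084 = 164.17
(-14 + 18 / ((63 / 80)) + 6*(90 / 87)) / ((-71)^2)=3058 / 1023323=0.00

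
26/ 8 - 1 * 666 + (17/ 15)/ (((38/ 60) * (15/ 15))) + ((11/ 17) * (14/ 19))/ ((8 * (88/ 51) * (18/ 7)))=-2411135/ 3648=-660.95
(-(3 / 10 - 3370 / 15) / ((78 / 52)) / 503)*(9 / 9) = 0.30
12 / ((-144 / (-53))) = 53 / 12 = 4.42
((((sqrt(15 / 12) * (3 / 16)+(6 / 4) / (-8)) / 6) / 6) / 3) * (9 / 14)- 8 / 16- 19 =-17473 / 896+sqrt(5) / 1792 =-19.50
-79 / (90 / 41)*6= -3239 / 15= -215.93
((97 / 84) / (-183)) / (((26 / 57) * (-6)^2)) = -1843 / 4796064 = -0.00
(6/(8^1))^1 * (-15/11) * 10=-225/22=-10.23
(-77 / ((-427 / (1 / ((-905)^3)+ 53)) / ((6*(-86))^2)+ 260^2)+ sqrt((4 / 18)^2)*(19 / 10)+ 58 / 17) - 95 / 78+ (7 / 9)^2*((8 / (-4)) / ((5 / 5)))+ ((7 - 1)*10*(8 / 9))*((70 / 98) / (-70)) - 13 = -885751799963549677472622877 / 72966271207358283983168850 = -12.14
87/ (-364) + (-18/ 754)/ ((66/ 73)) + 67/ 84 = 0.53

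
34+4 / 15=514 / 15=34.27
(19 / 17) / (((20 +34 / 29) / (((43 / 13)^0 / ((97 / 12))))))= 3306 / 506243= 0.01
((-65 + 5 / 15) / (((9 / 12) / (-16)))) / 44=3104 / 99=31.35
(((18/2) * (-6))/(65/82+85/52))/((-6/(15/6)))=1066/115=9.27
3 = 3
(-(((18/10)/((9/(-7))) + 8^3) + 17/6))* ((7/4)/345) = -107821/41400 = -2.60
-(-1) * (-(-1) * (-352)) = -352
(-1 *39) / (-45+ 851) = -3 / 62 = -0.05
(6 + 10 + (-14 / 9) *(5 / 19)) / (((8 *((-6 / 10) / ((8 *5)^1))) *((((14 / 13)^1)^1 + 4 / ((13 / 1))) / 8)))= -750.66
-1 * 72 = -72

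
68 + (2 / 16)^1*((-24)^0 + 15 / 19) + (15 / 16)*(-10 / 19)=10295 / 152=67.73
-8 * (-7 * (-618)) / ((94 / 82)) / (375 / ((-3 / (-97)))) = -1418928 / 569875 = -2.49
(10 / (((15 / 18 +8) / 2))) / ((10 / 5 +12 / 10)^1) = 75 / 106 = 0.71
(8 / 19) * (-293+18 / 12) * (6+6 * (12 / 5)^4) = -25169.10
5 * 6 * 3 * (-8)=-720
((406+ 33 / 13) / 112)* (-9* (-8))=47799 / 182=262.63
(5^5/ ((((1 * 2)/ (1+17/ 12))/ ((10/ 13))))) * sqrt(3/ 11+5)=453125 * sqrt(638)/ 1716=6669.77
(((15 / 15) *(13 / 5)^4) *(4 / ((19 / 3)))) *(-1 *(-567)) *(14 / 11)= 2720606616 / 130625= 20827.61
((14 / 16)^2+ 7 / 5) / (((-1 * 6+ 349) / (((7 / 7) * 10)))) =99 / 1568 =0.06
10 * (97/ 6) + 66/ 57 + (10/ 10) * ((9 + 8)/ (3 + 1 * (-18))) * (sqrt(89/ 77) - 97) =271.54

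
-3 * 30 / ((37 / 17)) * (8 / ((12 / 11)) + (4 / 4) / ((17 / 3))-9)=2280 / 37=61.62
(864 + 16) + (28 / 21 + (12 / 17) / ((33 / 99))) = 883.45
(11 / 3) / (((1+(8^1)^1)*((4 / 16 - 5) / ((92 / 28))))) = -1012 / 3591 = -0.28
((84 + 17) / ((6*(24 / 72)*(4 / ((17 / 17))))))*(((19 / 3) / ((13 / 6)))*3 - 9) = -2.91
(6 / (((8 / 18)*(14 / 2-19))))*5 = -45 / 8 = -5.62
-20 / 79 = -0.25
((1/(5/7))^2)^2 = 2401/625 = 3.84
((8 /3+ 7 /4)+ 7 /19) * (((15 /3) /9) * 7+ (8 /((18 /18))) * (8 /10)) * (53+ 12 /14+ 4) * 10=7576995 /266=28484.94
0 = 0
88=88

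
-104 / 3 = -34.67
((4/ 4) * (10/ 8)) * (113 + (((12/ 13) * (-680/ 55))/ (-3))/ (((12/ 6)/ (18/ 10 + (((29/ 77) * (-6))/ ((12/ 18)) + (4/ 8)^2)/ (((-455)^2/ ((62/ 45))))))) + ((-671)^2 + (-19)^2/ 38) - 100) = 92376629132467081/ 164127763800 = 562833.65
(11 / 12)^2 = 121 / 144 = 0.84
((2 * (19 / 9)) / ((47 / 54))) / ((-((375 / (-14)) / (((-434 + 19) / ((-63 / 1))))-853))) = 37848 / 6686831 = 0.01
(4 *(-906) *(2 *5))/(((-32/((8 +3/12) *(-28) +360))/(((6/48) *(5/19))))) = 1460925/304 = 4805.67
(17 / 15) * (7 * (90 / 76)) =357 / 38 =9.39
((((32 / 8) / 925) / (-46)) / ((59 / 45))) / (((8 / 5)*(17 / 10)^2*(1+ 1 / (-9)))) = -2025 / 116083208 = -0.00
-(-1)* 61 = 61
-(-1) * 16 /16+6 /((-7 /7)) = -5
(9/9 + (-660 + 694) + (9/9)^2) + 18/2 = 45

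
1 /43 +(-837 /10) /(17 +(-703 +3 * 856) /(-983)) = -35230693 /6383780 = -5.52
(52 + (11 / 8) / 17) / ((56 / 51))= 21249 / 448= 47.43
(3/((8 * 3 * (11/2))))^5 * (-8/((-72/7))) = 7/1484246016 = 0.00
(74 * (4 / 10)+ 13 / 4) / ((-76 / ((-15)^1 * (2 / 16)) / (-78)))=-76869 / 1216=-63.21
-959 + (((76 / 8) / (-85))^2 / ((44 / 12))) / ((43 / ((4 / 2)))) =-6554620067 / 6834850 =-959.00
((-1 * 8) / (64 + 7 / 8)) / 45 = -64 / 23355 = -0.00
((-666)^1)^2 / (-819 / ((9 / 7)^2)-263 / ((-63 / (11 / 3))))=-41916042 / 45373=-923.81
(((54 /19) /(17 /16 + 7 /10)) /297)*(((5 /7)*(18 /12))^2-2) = -6680 /1443981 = -0.00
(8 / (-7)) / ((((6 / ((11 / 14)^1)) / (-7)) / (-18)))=-132 / 7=-18.86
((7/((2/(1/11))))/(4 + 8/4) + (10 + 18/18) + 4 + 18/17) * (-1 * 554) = -10014935/1122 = -8925.97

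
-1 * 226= -226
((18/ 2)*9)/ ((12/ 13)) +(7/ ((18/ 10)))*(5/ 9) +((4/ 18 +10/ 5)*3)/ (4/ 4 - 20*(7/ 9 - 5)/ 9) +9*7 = 41840623/ 272484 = 153.55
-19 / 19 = -1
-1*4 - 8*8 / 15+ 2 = -94 / 15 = -6.27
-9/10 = -0.90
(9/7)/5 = 0.26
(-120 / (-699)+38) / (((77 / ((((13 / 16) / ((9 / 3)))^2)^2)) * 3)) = 127010767 / 142857437184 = 0.00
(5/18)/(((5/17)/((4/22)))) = 17/99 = 0.17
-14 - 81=-95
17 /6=2.83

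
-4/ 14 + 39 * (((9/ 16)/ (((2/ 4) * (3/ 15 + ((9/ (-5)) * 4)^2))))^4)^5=-445016041962854038035444721859903029322174214402084988304853396978347551534505327/ 1557556146869989133124056526509766255437936332223316879397108536990773360912760832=-0.29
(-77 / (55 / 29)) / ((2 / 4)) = -406 / 5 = -81.20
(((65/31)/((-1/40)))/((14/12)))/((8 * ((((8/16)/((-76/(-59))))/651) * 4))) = -222300/59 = -3767.80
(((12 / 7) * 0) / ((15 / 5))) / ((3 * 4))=0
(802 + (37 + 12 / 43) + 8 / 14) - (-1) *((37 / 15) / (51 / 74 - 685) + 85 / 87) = 1858337835416 / 2210139155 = 840.82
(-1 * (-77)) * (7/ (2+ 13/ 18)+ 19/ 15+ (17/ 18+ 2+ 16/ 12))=56243/ 90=624.92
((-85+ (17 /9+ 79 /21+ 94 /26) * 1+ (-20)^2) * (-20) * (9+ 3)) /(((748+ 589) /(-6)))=42491840 /121667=349.25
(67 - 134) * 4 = -268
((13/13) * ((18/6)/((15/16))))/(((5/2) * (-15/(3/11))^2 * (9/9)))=32/75625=0.00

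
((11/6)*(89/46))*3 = 10.64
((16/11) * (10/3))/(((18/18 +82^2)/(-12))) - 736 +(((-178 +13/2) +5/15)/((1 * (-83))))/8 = -43367569567/58943280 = -735.75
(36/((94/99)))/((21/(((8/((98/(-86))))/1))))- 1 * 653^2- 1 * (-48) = -6873570017/16121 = -426373.68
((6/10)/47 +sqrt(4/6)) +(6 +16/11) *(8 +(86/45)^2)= sqrt(6)/3 +90952349/1046925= 87.69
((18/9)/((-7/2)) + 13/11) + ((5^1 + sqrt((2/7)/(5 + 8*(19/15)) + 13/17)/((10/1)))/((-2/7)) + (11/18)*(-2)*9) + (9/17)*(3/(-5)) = -369233/13090 - sqrt(571784171)/77180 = -28.52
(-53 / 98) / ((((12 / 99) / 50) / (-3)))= 131175 / 196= 669.26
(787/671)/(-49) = -787/32879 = -0.02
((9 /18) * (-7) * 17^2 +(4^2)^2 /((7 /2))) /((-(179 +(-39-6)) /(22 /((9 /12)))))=96338 /469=205.41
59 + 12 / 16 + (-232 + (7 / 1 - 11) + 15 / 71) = -49995 / 284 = -176.04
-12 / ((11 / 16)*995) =-0.02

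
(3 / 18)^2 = 1 / 36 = 0.03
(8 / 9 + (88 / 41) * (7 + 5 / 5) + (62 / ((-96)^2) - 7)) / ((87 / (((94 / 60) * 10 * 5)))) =9.96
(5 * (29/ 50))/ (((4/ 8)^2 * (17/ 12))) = 696/ 85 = 8.19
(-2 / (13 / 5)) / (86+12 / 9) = -15 / 1703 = -0.01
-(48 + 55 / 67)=-3271 / 67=-48.82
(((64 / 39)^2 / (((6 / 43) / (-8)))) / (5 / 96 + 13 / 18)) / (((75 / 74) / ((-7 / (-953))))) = -11677990912 / 8081034975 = -1.45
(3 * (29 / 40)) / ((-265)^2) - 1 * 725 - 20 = -2092704913 / 2809000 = -745.00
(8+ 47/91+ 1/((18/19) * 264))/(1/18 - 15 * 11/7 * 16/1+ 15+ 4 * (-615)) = -0.00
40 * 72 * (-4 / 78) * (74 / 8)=-17760 / 13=-1366.15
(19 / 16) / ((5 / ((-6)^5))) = -9234 / 5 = -1846.80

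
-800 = -800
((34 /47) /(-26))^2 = 0.00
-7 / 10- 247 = -247.70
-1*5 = -5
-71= -71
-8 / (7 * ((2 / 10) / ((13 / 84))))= -130 / 147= -0.88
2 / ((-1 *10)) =-1 / 5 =-0.20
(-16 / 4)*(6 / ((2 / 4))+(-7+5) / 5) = -232 / 5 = -46.40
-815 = -815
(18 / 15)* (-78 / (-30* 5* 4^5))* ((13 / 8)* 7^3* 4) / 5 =0.27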